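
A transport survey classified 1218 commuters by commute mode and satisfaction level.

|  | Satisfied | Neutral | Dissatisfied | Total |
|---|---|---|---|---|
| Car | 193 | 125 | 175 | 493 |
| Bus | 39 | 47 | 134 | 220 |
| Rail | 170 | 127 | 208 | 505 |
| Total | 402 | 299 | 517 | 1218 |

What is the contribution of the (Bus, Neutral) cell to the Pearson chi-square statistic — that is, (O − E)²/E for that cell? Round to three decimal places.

0.909

Row total (Bus) = 220; column total (Neutral) = 299; N = 1218.
Expected count E = 220 × 299 / 1218 = 54.0066.
Contribution = (O − E)²/E = (47 − 54.0066)² / 54.0066 = 0.909.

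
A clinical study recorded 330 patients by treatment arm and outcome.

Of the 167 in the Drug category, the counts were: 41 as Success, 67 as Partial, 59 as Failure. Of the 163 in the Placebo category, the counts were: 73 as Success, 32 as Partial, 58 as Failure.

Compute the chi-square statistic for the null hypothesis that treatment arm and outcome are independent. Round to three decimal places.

Row totals: 167, 163. Column totals: 114, 99, 117. Grand total N = 330.
Expected counts (row total × column total / N):
  Drug, Success: 167×114/330 = 57.6909
  Drug, Partial: 167×99/330 = 50.1000
  Drug, Failure: 167×117/330 = 59.2091
  Placebo, Success: 163×114/330 = 56.3091
  Placebo, Partial: 163×99/330 = 48.9000
  Placebo, Failure: 163×117/330 = 57.7909
Contributions (O − E)²/E:
  (41 − 57.6909)²/57.6909 = 4.8289
  (67 − 50.1000)²/50.1000 = 5.7008
  (59 − 59.2091)²/59.2091 = 0.0007
  (73 − 56.3091)²/56.3091 = 4.9474
  (32 − 48.9000)²/48.9000 = 5.8407
  (58 − 57.7909)²/57.7909 = 0.0008
χ² = 4.8289 + 5.7008 + 0.0007 + 4.9474 + 5.8407 + 0.0008 = 21.319

21.319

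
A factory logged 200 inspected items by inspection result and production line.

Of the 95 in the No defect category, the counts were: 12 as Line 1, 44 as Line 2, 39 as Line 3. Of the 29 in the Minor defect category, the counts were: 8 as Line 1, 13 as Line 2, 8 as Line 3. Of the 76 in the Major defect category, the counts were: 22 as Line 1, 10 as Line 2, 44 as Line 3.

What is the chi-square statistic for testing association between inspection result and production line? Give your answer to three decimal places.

Row totals: 95, 29, 76. Column totals: 42, 67, 91. Grand total N = 200.
Expected counts (row total × column total / N):
  No defect, Line 1: 95×42/200 = 19.9500
  No defect, Line 2: 95×67/200 = 31.8250
  No defect, Line 3: 95×91/200 = 43.2250
  Minor defect, Line 1: 29×42/200 = 6.0900
  Minor defect, Line 2: 29×67/200 = 9.7150
  Minor defect, Line 3: 29×91/200 = 13.1950
  Major defect, Line 1: 76×42/200 = 15.9600
  Major defect, Line 2: 76×67/200 = 25.4600
  Major defect, Line 3: 76×91/200 = 34.5800
Contributions (O − E)²/E:
  (12 − 19.9500)²/19.9500 = 3.1680
  (44 − 31.8250)²/31.8250 = 4.6577
  (39 − 43.2250)²/43.2250 = 0.4130
  (8 − 6.0900)²/6.0900 = 0.5990
  (13 − 9.7150)²/9.7150 = 1.1108
  (8 − 13.1950)²/13.1950 = 2.0453
  (22 − 15.9600)²/15.9600 = 2.2858
  (10 − 25.4600)²/25.4600 = 9.3877
  (44 − 34.5800)²/34.5800 = 2.5661
χ² = 3.1680 + 4.6577 + 0.4130 + 0.5990 + 1.1108 + 2.0453 + 2.2858 + 9.3877 + 2.5661 = 26.233

26.233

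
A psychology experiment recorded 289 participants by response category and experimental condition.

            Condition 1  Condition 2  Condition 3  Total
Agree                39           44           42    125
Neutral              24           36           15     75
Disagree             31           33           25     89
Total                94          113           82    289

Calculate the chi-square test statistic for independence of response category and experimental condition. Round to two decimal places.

Grand total N = 289.
Expected counts (row total × column total / N):
  Agree, Condition 1: 125×94/289 = 40.657
  Agree, Condition 2: 125×113/289 = 48.875
  Agree, Condition 3: 125×82/289 = 35.467
  Neutral, Condition 1: 75×94/289 = 24.394
  Neutral, Condition 2: 75×113/289 = 29.325
  Neutral, Condition 3: 75×82/289 = 21.280
  Disagree, Condition 1: 89×94/289 = 28.948
  Disagree, Condition 2: 89×113/289 = 34.799
  Disagree, Condition 3: 89×82/289 = 25.253
Contributions (O − E)²/E:
  (39 − 40.657)²/40.657 = 0.0675
  (44 − 48.875)²/48.875 = 0.4863
  (42 − 35.467)²/35.467 = 1.2034
  (24 − 24.394)²/24.394 = 0.0064
  (36 − 29.325)²/29.325 = 1.5194
  (15 − 21.280)²/21.280 = 1.8533
  (31 − 28.948)²/28.948 = 0.1455
  (33 − 34.799)²/34.799 = 0.0930
  (25 − 25.253)²/25.253 = 0.0025
χ² = 0.0675 + 0.4863 + 1.2034 + 0.0064 + 1.5194 + 1.8533 + 0.1455 + 0.0930 + 0.0025 = 5.38

5.38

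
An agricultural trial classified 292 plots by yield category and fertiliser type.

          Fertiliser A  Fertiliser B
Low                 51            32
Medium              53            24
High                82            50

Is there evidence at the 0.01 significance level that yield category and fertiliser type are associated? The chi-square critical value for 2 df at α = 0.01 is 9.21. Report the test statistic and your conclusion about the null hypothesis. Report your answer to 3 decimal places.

Row totals: 83, 77, 132. Column totals: 186, 106. Grand total N = 292.
Expected counts (row total × column total / N):
  Low, Fertiliser A: 83×186/292 = 52.8699
  Low, Fertiliser B: 83×106/292 = 30.1301
  Medium, Fertiliser A: 77×186/292 = 49.0479
  Medium, Fertiliser B: 77×106/292 = 27.9521
  High, Fertiliser A: 132×186/292 = 84.0822
  High, Fertiliser B: 132×106/292 = 47.9178
Contributions (O − E)²/E:
  (51 − 52.8699)²/52.8699 = 0.0661
  (32 − 30.1301)²/30.1301 = 0.1160
  (53 − 49.0479)²/49.0479 = 0.3184
  (24 − 27.9521)²/27.9521 = 0.5588
  (82 − 84.0822)²/84.0822 = 0.0516
  (50 − 47.9178)²/47.9178 = 0.0905
χ² = 0.0661 + 0.1160 + 0.3184 + 0.5588 + 0.0516 + 0.0905 = 1.201
df = (3−1)(2−1) = 2. Since 1.201 < 9.21, fail to reject the null hypothesis of independence at α = 0.01.

1.201; fail to reject H₀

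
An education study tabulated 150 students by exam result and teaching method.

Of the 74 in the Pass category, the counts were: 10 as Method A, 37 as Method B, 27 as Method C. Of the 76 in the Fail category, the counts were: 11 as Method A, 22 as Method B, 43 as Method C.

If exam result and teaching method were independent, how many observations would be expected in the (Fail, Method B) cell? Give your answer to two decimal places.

Row total (Fail) = 76; column total (Method B) = 59; grand total N = 150.
Expected count = (row total × column total) / N = 76 × 59 / 150 = 29.89.

29.89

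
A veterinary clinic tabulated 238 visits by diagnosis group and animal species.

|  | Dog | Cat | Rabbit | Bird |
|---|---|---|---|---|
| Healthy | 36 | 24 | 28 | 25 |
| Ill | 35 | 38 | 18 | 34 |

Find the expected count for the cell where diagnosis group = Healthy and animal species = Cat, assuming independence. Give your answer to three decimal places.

29.437

Row total (Healthy) = 113; column total (Cat) = 62; grand total N = 238.
Expected count = (row total × column total) / N = 113 × 62 / 238 = 29.437.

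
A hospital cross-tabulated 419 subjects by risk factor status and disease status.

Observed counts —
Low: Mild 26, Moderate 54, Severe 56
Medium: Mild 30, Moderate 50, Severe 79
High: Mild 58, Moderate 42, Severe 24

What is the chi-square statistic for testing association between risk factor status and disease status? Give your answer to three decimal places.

43.710

Row totals: 136, 159, 124. Column totals: 114, 146, 159. Grand total N = 419.
Expected counts (row total × column total / N):
  Low, Mild: 136×114/419 = 37.00239
  Low, Moderate: 136×146/419 = 47.38902
  Low, Severe: 136×159/419 = 51.60859
  Medium, Mild: 159×114/419 = 43.26014
  Medium, Moderate: 159×146/419 = 55.40334
  Medium, Severe: 159×159/419 = 60.33652
  High, Mild: 124×114/419 = 33.73747
  High, Moderate: 124×146/419 = 43.20764
  High, Severe: 124×159/419 = 47.05489
Contributions (O − E)²/E:
  (26 − 37.00239)²/37.00239 = 3.2715
  (54 − 47.38902)²/47.38902 = 0.9223
  (56 − 51.60859)²/51.60859 = 0.3737
  (30 − 43.26014)²/43.26014 = 4.0645
  (50 − 55.40334)²/55.40334 = 0.5270
  (79 − 60.33652)²/60.33652 = 5.7730
  (58 − 33.73747)²/33.73747 = 17.4486
  (42 − 43.20764)²/43.20764 = 0.0338
  (24 − 47.05489)²/47.05489 = 11.2959
χ² = 3.2715 + 0.9223 + 0.3737 + 4.0645 + 0.5270 + 5.7730 + 17.4486 + 0.0338 + 11.2959 = 43.710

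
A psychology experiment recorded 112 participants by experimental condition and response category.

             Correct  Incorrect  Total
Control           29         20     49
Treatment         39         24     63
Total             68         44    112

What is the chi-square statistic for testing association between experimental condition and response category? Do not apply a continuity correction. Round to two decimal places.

0.09

Grand total N = 112.
Expected counts (row total × column total / N):
  Control, Correct: 49×68/112 = 29.750
  Control, Incorrect: 49×44/112 = 19.250
  Treatment, Correct: 63×68/112 = 38.250
  Treatment, Incorrect: 63×44/112 = 24.750
Contributions (O − E)²/E:
  (29 − 29.750)²/29.750 = 0.0189
  (20 − 19.250)²/19.250 = 0.0292
  (39 − 38.250)²/38.250 = 0.0147
  (24 − 24.750)²/24.750 = 0.0227
χ² = 0.0189 + 0.0292 + 0.0147 + 0.0227 = 0.09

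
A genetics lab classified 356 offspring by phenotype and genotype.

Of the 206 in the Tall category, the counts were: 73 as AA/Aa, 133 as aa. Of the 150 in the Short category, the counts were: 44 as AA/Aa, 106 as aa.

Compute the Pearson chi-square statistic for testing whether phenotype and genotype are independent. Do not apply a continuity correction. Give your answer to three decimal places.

1.466

Row totals: 206, 150. Column totals: 117, 239. Grand total N = 356.
Expected counts (row total × column total / N):
  Tall, AA/Aa: 206×117/356 = 67.7022
  Tall, aa: 206×239/356 = 138.2978
  Short, AA/Aa: 150×117/356 = 49.2978
  Short, aa: 150×239/356 = 100.7022
Contributions (O − E)²/E:
  (73 − 67.7022)²/67.7022 = 0.4146
  (133 − 138.2978)²/138.2978 = 0.2029
  (44 − 49.2978)²/49.2978 = 0.5693
  (106 − 100.7022)²/100.7022 = 0.2787
χ² = 0.4146 + 0.2029 + 0.5693 + 0.2787 = 1.466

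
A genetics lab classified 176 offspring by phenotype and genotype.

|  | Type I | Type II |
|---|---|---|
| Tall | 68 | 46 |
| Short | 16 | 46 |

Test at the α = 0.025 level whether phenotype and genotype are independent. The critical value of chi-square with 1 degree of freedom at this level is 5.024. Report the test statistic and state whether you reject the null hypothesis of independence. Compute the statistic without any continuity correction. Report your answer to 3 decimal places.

18.436; reject H₀

Row totals: 114, 62. Column totals: 84, 92. Grand total N = 176.
Expected counts (row total × column total / N):
  Tall, Type I: 114×84/176 = 54.4091
  Tall, Type II: 114×92/176 = 59.5909
  Short, Type I: 62×84/176 = 29.5909
  Short, Type II: 62×92/176 = 32.4091
Contributions (O − E)²/E:
  (68 − 54.4091)²/54.4091 = 3.3949
  (46 − 59.5909)²/59.5909 = 3.0997
  (16 − 29.5909)²/29.5909 = 6.2422
  (46 − 32.4091)²/32.4091 = 5.6994
χ² = 3.3949 + 3.0997 + 6.2422 + 5.6994 = 18.436
df = (2−1)(2−1) = 1. Since 18.436 > 5.024, reject the null hypothesis of independence at α = 0.025.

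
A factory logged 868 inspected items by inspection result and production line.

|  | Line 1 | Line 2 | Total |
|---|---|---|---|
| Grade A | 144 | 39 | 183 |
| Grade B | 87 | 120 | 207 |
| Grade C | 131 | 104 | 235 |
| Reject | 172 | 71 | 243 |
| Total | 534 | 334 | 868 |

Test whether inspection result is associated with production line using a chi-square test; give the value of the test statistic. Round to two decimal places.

Grand total N = 868.
Expected counts (row total × column total / N):
  Grade A, Line 1: 183×534/868 = 112.583
  Grade A, Line 2: 183×334/868 = 70.417
  Grade B, Line 1: 207×534/868 = 127.348
  Grade B, Line 2: 207×334/868 = 79.652
  Grade C, Line 1: 235×534/868 = 144.574
  Grade C, Line 2: 235×334/868 = 90.426
  Reject, Line 1: 243×534/868 = 149.495
  Reject, Line 2: 243×334/868 = 93.505
Contributions (O − E)²/E:
  (144 − 112.583)²/112.583 = 8.7671
  (39 − 70.417)²/70.417 = 14.0169
  (87 − 127.348)²/127.348 = 12.7836
  (120 − 79.652)²/79.652 = 20.4384
  (131 − 144.574)²/144.574 = 1.2745
  (104 − 90.426)²/90.426 = 2.0376
  (172 − 149.495)²/149.495 = 3.3879
  (71 − 93.505)²/93.505 = 5.4166
χ² = 8.7671 + 14.0169 + 12.7836 + 20.4384 + 1.2745 + 2.0376 + 3.3879 + 5.4166 = 68.12

68.12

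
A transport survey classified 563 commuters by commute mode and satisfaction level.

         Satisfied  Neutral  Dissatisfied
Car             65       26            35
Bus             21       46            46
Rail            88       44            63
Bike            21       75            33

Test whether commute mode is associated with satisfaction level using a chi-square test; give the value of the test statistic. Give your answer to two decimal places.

Row totals: 126, 113, 195, 129. Column totals: 195, 191, 177. Grand total N = 563.
Expected counts (row total × column total / N):
  Car, Satisfied: 126×195/563 = 43.641
  Car, Neutral: 126×191/563 = 42.746
  Car, Dissatisfied: 126×177/563 = 39.613
  Bus, Satisfied: 113×195/563 = 39.139
  Bus, Neutral: 113×191/563 = 38.336
  Bus, Dissatisfied: 113×177/563 = 35.526
  Rail, Satisfied: 195×195/563 = 67.540
  Rail, Neutral: 195×191/563 = 66.155
  Rail, Dissatisfied: 195×177/563 = 61.306
  Bike, Satisfied: 129×195/563 = 44.680
  Bike, Neutral: 129×191/563 = 43.764
  Bike, Dissatisfied: 129×177/563 = 40.556
Contributions (O − E)²/E:
  (65 − 43.641)²/43.641 = 10.4536
  (26 − 42.746)²/42.746 = 6.5603
  (35 − 39.613)²/39.613 = 0.5372
  (21 − 39.139)²/39.139 = 8.4065
  (46 − 38.336)²/38.336 = 1.5322
  (46 − 35.526)²/35.526 = 3.0880
  (88 − 67.540)²/67.540 = 6.1980
  (44 − 66.155)²/66.155 = 7.4196
  (63 − 61.306)²/61.306 = 0.0468
  (21 − 44.680)²/44.680 = 12.5502
  (75 − 43.764)²/43.764 = 22.2943
  (33 − 40.556)²/40.556 = 1.4078
χ² = 10.4536 + 6.5603 + 0.5372 + 8.4065 + 1.5322 + 3.0880 + 6.1980 + 7.4196 + 0.0468 + 12.5502 + 22.2943 + 1.4078 = 80.49

80.49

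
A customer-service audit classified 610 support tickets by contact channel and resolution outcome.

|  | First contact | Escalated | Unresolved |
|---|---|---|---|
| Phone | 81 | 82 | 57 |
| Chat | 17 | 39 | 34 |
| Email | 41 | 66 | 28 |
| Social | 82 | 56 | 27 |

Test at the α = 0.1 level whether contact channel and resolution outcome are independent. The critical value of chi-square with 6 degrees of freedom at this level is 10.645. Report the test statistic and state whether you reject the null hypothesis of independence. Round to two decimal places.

33.98; reject H₀

Row totals: 220, 90, 135, 165. Column totals: 221, 243, 146. Grand total N = 610.
Expected counts (row total × column total / N):
  Phone, First contact: 220×221/610 = 79.705
  Phone, Escalated: 220×243/610 = 87.639
  Phone, Unresolved: 220×146/610 = 52.656
  Chat, First contact: 90×221/610 = 32.607
  Chat, Escalated: 90×243/610 = 35.852
  Chat, Unresolved: 90×146/610 = 21.541
  Email, First contact: 135×221/610 = 48.910
  Email, Escalated: 135×243/610 = 53.779
  Email, Unresolved: 135×146/610 = 32.311
  Social, First contact: 165×221/610 = 59.779
  Social, Escalated: 165×243/610 = 65.730
  Social, Unresolved: 165×146/610 = 39.492
Contributions (O − E)²/E:
  (81 − 79.705)²/79.705 = 0.0210
  (82 − 87.639)²/87.639 = 0.3628
  (57 − 52.656)²/52.656 = 0.3584
  (17 − 32.607)²/32.607 = 7.4701
  (39 − 35.852)²/35.852 = 0.2764
  (34 − 21.541)²/21.541 = 7.2061
  (41 − 48.910)²/48.910 = 1.2792
  (66 − 53.779)²/53.779 = 2.7772
  (28 − 32.311)²/32.311 = 0.5752
  (82 − 59.779)²/59.779 = 8.2600
  (56 − 65.730)²/65.730 = 1.4403
  (27 − 39.492)²/39.492 = 3.9514
χ² = 0.0210 + 0.3628 + 0.3584 + 7.4701 + 0.2764 + 7.2061 + 1.2792 + 2.7772 + 0.5752 + 8.2600 + 1.4403 + 3.9514 = 33.98
df = (4−1)(3−1) = 6. Since 33.98 > 10.645, reject the null hypothesis of independence at α = 0.1.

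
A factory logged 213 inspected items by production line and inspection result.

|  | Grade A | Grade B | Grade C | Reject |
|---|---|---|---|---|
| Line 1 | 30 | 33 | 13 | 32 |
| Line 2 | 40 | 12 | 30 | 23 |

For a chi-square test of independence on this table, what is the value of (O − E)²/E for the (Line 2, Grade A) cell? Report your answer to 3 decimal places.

0.874

Row total (Line 2) = 105; column total (Grade A) = 70; N = 213.
Expected count E = 105 × 70 / 213 = 34.5070.
Contribution = (O − E)²/E = (40 − 34.5070)² / 34.5070 = 0.874.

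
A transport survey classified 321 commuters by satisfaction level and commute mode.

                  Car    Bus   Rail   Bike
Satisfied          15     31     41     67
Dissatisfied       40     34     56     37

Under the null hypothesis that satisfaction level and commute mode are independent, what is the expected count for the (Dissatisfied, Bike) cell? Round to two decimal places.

Row total (Dissatisfied) = 167; column total (Bike) = 104; grand total N = 321.
Expected count = (row total × column total) / N = 167 × 104 / 321 = 54.11.

54.11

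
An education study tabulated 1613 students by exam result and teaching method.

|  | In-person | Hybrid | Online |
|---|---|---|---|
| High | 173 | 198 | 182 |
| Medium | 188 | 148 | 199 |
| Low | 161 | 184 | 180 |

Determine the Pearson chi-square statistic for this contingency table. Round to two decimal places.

Row totals: 553, 535, 525. Column totals: 522, 530, 561. Grand total N = 1613.
Expected counts (row total × column total / N):
  High, In-person: 553×522/1613 = 178.962
  High, Hybrid: 553×530/1613 = 181.705
  High, Online: 553×561/1613 = 192.333
  Medium, In-person: 535×522/1613 = 173.137
  Medium, Hybrid: 535×530/1613 = 175.790
  Medium, Online: 535×561/1613 = 186.073
  Low, In-person: 525×522/1613 = 169.901
  Low, Hybrid: 525×530/1613 = 172.505
  Low, Online: 525×561/1613 = 182.595
Contributions (O − E)²/E:
  (173 − 178.962)²/178.962 = 0.1986
  (198 − 181.705)²/181.705 = 1.4613
  (182 − 192.333)²/192.333 = 0.5551
  (188 − 173.137)²/173.137 = 1.2759
  (148 − 175.790)²/175.790 = 4.3932
  (199 − 186.073)²/186.073 = 0.8981
  (161 − 169.901)²/169.901 = 0.4663
  (184 − 172.505)²/172.505 = 0.7660
  (180 − 182.595)²/182.595 = 0.0369
χ² = 0.1986 + 1.4613 + 0.5551 + 1.2759 + 4.3932 + 0.8981 + 0.4663 + 0.7660 + 0.0369 = 10.05

10.05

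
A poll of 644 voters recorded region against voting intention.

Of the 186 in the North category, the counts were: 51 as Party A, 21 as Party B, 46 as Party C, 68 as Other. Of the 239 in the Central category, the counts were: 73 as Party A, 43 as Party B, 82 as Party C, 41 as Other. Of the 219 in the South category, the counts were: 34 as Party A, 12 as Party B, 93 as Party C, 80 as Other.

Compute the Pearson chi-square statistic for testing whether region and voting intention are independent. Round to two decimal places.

Row totals: 186, 239, 219. Column totals: 158, 76, 221, 189. Grand total N = 644.
Expected counts (row total × column total / N):
  North, Party A: 186×158/644 = 45.634
  North, Party B: 186×76/644 = 21.950
  North, Party C: 186×221/644 = 63.829
  North, Other: 186×189/644 = 54.587
  Central, Party A: 239×158/644 = 58.637
  Central, Party B: 239×76/644 = 28.205
  Central, Party C: 239×221/644 = 82.017
  Central, Other: 239×189/644 = 70.141
  South, Party A: 219×158/644 = 53.730
  South, Party B: 219×76/644 = 25.845
  South, Party C: 219×221/644 = 75.154
  South, Other: 219×189/644 = 64.272
Contributions (O − E)²/E:
  (51 − 45.634)²/45.634 = 0.6310
  (21 − 21.950)²/21.950 = 0.0411
  (46 − 63.829)²/63.829 = 4.9801
  (68 − 54.587)²/54.587 = 3.2958
  (73 − 58.637)²/58.637 = 3.5182
  (43 − 28.205)²/28.205 = 7.7608
  (82 − 82.017)²/82.017 = 0.0000
  (41 − 70.141)²/70.141 = 12.1070
  (34 − 53.730)²/53.730 = 7.2450
  (12 − 25.845)²/25.845 = 7.4167
  (93 − 75.154)²/75.154 = 4.2377
  (80 − 64.272)²/64.272 = 3.8488
χ² = 0.6310 + 0.0411 + 4.9801 + 3.2958 + 3.5182 + 7.7608 + 0.0000 + 12.1070 + 7.2450 + 7.4167 + 4.2377 + 3.8488 = 55.08

55.08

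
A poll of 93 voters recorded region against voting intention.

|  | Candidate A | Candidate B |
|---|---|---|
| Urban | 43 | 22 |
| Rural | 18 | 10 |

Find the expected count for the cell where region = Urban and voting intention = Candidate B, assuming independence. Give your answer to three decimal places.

22.366

Row total (Urban) = 65; column total (Candidate B) = 32; grand total N = 93.
Expected count = (row total × column total) / N = 65 × 32 / 93 = 22.366.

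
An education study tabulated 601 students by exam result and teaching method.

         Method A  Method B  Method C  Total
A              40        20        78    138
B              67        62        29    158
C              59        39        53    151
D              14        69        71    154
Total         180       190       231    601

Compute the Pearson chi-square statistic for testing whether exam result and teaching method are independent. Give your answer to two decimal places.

Grand total N = 601.
Expected counts (row total × column total / N):
  A, Method A: 138×180/601 = 41.331
  A, Method B: 138×190/601 = 43.627
  A, Method C: 138×231/601 = 53.042
  B, Method A: 158×180/601 = 47.321
  B, Method B: 158×190/601 = 49.950
  B, Method C: 158×231/601 = 60.729
  C, Method A: 151×180/601 = 45.225
  C, Method B: 151×190/601 = 47.737
  C, Method C: 151×231/601 = 58.038
  D, Method A: 154×180/601 = 46.123
  D, Method B: 154×190/601 = 48.686
  D, Method C: 154×231/601 = 59.191
Contributions (O − E)²/E:
  (40 − 41.331)²/41.331 = 0.0429
  (20 − 43.627)²/43.627 = 12.7956
  (78 − 53.042)²/53.042 = 11.7436
  (67 − 47.321)²/47.321 = 8.1837
  (62 − 49.950)²/49.950 = 2.9070
  (29 − 60.729)²/60.729 = 16.5774
  (59 − 45.225)²/45.225 = 4.1957
  (39 − 47.737)²/47.737 = 1.5991
  (53 − 58.038)²/58.038 = 0.4373
  (14 − 46.123)²/46.123 = 22.3725
  (69 − 48.686)²/48.686 = 8.4759
  (71 − 59.191)²/59.191 = 2.3560
χ² = 0.0429 + 12.7956 + 11.7436 + 8.1837 + 2.9070 + 16.5774 + 4.1957 + 1.5991 + 0.4373 + 22.3725 + 8.4759 + 2.3560 = 91.69

91.69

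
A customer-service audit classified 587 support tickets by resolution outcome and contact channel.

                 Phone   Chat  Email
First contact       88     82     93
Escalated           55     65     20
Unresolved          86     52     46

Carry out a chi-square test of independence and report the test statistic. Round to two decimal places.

29.09

Row totals: 263, 140, 184. Column totals: 229, 199, 159. Grand total N = 587.
Expected counts (row total × column total / N):
  First contact, Phone: 263×229/587 = 102.60136
  First contact, Chat: 263×199/587 = 89.16014
  First contact, Email: 263×159/587 = 71.23850
  Escalated, Phone: 140×229/587 = 54.61670
  Escalated, Chat: 140×199/587 = 47.46167
  Escalated, Email: 140×159/587 = 37.92164
  Unresolved, Phone: 184×229/587 = 71.78194
  Unresolved, Chat: 184×199/587 = 62.37819
  Unresolved, Email: 184×159/587 = 49.83986
Contributions (O − E)²/E:
  (88 − 102.60136)²/102.60136 = 2.0779
  (82 − 89.16014)²/89.16014 = 0.5750
  (93 − 71.23850)²/71.23850 = 6.6476
  (55 − 54.61670)²/54.61670 = 0.0027
  (65 − 47.46167)²/47.46167 = 6.4809
  (20 − 37.92164)²/37.92164 = 8.4697
  (86 − 71.78194)²/71.78194 = 2.8162
  (52 − 62.37819)²/62.37819 = 1.7267
  (46 − 49.83986)²/49.83986 = 0.2958
χ² = 2.0779 + 0.5750 + 6.6476 + 0.0027 + 6.4809 + 8.4697 + 2.8162 + 1.7267 + 0.2958 = 29.09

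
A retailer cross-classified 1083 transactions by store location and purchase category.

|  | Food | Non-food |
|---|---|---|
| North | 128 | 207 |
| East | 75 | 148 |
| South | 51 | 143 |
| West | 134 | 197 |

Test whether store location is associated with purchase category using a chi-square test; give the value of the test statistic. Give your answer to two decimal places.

12.09

Row totals: 335, 223, 194, 331. Column totals: 388, 695. Grand total N = 1083.
Expected counts (row total × column total / N):
  North, Food: 335×388/1083 = 120.018
  North, Non-food: 335×695/1083 = 214.982
  East, Food: 223×388/1083 = 79.893
  East, Non-food: 223×695/1083 = 143.107
  South, Food: 194×388/1083 = 69.503
  South, Non-food: 194×695/1083 = 124.497
  West, Food: 331×388/1083 = 118.585
  West, Non-food: 331×695/1083 = 212.415
Contributions (O − E)²/E:
  (128 − 120.018)²/120.018 = 0.5309
  (207 − 214.982)²/214.982 = 0.2964
  (75 − 79.893)²/79.893 = 0.2997
  (148 − 143.107)²/143.107 = 0.1673
  (51 − 69.503)²/69.503 = 4.9258
  (143 − 124.497)²/124.497 = 2.7500
  (134 − 118.585)²/118.585 = 2.0038
  (197 − 212.415)²/212.415 = 1.1187
χ² = 0.5309 + 0.2964 + 0.2997 + 0.1673 + 4.9258 + 2.7500 + 2.0038 + 1.1187 = 12.09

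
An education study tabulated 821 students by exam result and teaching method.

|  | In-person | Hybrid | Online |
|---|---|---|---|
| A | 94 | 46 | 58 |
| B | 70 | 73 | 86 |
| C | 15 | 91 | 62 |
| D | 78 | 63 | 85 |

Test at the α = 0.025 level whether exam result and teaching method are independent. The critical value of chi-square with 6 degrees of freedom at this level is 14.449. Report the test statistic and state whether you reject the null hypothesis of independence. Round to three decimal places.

Row totals: 198, 229, 168, 226. Column totals: 257, 273, 291. Grand total N = 821.
Expected counts (row total × column total / N):
  A, In-person: 198×257/821 = 61.9805
  A, Hybrid: 198×273/821 = 65.8392
  A, Online: 198×291/821 = 70.1803
  B, In-person: 229×257/821 = 71.6845
  B, Hybrid: 229×273/821 = 76.1474
  B, Online: 229×291/821 = 81.1681
  C, In-person: 168×257/821 = 52.5895
  C, Hybrid: 168×273/821 = 55.8636
  C, Online: 168×291/821 = 59.5469
  D, In-person: 226×257/821 = 70.7454
  D, Hybrid: 226×273/821 = 75.1498
  D, Online: 226×291/821 = 80.1048
Contributions (O − E)²/E:
  (94 − 61.9805)²/61.9805 = 16.5415
  (46 − 65.8392)²/65.8392 = 5.9781
  (58 − 70.1803)²/70.1803 = 2.1140
  (70 − 71.6845)²/71.6845 = 0.0396
  (73 − 76.1474)²/76.1474 = 0.1301
  (86 − 81.1681)²/81.1681 = 0.2876
  (15 − 52.5895)²/52.5895 = 26.8679
  (91 − 55.8636)²/55.8636 = 22.0997
  (62 − 59.5469)²/59.5469 = 0.1011
  (78 − 70.7454)²/70.7454 = 0.7439
  (63 − 75.1498)²/75.1498 = 1.9643
  (85 − 80.1048)²/80.1048 = 0.2991
χ² = 16.5415 + 5.9781 + 2.1140 + 0.0396 + 0.1301 + 0.2876 + 26.8679 + 22.0997 + 0.1011 + 0.7439 + 1.9643 + 0.2991 = 77.167
df = (4−1)(3−1) = 6. Since 77.167 > 14.449, reject the null hypothesis of independence at α = 0.025.

77.167; reject H₀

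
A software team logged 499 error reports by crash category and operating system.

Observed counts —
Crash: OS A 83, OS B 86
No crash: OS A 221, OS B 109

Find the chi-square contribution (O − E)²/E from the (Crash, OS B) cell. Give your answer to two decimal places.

Row total (Crash) = 169; column total (OS B) = 195; N = 499.
Expected count E = 169 × 195 / 499 = 66.042.
Contribution = (O − E)²/E = (86 − 66.042)² / 66.042 = 6.03.

6.03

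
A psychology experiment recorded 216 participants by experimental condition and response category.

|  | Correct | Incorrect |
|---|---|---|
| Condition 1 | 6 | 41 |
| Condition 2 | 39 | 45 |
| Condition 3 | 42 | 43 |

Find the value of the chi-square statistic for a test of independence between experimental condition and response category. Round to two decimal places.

19.06

Row totals: 47, 84, 85. Column totals: 87, 129. Grand total N = 216.
Expected counts (row total × column total / N):
  Condition 1, Correct: 47×87/216 = 18.931
  Condition 1, Incorrect: 47×129/216 = 28.069
  Condition 2, Correct: 84×87/216 = 33.833
  Condition 2, Incorrect: 84×129/216 = 50.167
  Condition 3, Correct: 85×87/216 = 34.236
  Condition 3, Incorrect: 85×129/216 = 50.764
Contributions (O − E)²/E:
  (6 − 18.931)²/18.931 = 8.8326
  (41 − 28.069)²/28.069 = 5.9571
  (39 − 33.833)²/33.833 = 0.7891
  (45 − 50.167)²/50.167 = 0.5322
  (42 − 34.236)²/34.236 = 1.7607
  (43 − 50.764)²/50.764 = 1.1874
χ² = 8.8326 + 5.9571 + 0.7891 + 0.5322 + 1.7607 + 1.1874 = 19.06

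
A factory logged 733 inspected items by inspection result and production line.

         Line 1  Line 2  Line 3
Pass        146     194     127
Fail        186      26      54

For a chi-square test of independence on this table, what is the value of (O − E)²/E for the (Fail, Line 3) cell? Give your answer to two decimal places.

2.08

Row total (Fail) = 266; column total (Line 3) = 181; N = 733.
Expected count E = 266 × 181 / 733 = 65.683.
Contribution = (O − E)²/E = (54 − 65.683)² / 65.683 = 2.08.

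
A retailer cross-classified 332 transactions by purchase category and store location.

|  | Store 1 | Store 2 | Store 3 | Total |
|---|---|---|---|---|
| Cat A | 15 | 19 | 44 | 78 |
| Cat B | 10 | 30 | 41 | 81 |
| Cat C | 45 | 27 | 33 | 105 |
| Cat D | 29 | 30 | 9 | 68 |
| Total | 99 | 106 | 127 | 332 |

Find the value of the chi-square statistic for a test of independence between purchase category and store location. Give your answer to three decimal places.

49.825

Grand total N = 332.
Expected counts (row total × column total / N):
  Cat A, Store 1: 78×99/332 = 23.25904
  Cat A, Store 2: 78×106/332 = 24.90361
  Cat A, Store 3: 78×127/332 = 29.83735
  Cat B, Store 1: 81×99/332 = 24.15361
  Cat B, Store 2: 81×106/332 = 25.86145
  Cat B, Store 3: 81×127/332 = 30.98494
  Cat C, Store 1: 105×99/332 = 31.31024
  Cat C, Store 2: 105×106/332 = 33.52410
  Cat C, Store 3: 105×127/332 = 40.16566
  Cat D, Store 1: 68×99/332 = 20.27711
  Cat D, Store 2: 68×106/332 = 21.71084
  Cat D, Store 3: 68×127/332 = 26.01205
Contributions (O − E)²/E:
  (15 − 23.25904)²/23.25904 = 2.9327
  (19 − 24.90361)²/24.90361 = 1.3995
  (44 − 29.83735)²/29.83735 = 6.7225
  (10 − 24.15361)²/24.15361 = 8.2938
  (30 − 25.86145)²/25.86145 = 0.6623
  (41 − 30.98494)²/30.98494 = 3.2371
  (45 − 31.31024)²/31.31024 = 5.9856
  (27 − 33.52410)²/33.52410 = 1.2697
  (33 − 40.16566)²/40.16566 = 1.2784
  (29 − 20.27711)²/20.27711 = 3.7524
  (30 − 21.71084)²/21.71084 = 3.1648
  (9 − 26.01205)²/26.01205 = 11.1260
χ² = 2.9327 + 1.3995 + 6.7225 + 8.2938 + 0.6623 + 3.2371 + 5.9856 + 1.2697 + 1.2784 + 3.7524 + 3.1648 + 11.1260 = 49.825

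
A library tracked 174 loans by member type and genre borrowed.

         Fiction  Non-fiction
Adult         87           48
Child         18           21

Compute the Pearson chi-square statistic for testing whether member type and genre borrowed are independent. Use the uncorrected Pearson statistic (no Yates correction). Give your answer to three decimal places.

Row totals: 135, 39. Column totals: 105, 69. Grand total N = 174.
Expected counts (row total × column total / N):
  Adult, Fiction: 135×105/174 = 81.4655
  Adult, Non-fiction: 135×69/174 = 53.5345
  Child, Fiction: 39×105/174 = 23.5345
  Child, Non-fiction: 39×69/174 = 15.4655
Contributions (O − E)²/E:
  (87 − 81.4655)²/81.4655 = 0.3760
  (48 − 53.5345)²/53.5345 = 0.5722
  (18 − 23.5345)²/23.5345 = 1.3015
  (21 − 15.4655)²/15.4655 = 1.9806
χ² = 0.3760 + 0.5722 + 1.3015 + 1.9806 = 4.230

4.230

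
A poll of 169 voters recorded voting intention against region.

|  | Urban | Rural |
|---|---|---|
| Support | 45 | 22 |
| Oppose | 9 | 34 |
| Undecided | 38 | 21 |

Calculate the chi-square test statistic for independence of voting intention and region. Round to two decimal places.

26.20

Row totals: 67, 43, 59. Column totals: 92, 77. Grand total N = 169.
Expected counts (row total × column total / N):
  Support, Urban: 67×92/169 = 36.473
  Support, Rural: 67×77/169 = 30.527
  Oppose, Urban: 43×92/169 = 23.408
  Oppose, Rural: 43×77/169 = 19.592
  Undecided, Urban: 59×92/169 = 32.118
  Undecided, Rural: 59×77/169 = 26.882
Contributions (O − E)²/E:
  (45 − 36.473)²/36.473 = 1.9935
  (22 − 30.527)²/30.527 = 2.3818
  (9 − 23.408)²/23.408 = 8.8684
  (34 − 19.592)²/19.592 = 10.5957
  (38 − 32.118)²/32.118 = 1.0772
  (21 − 26.882)²/26.882 = 1.2870
χ² = 1.9935 + 2.3818 + 8.8684 + 10.5957 + 1.0772 + 1.2870 = 26.20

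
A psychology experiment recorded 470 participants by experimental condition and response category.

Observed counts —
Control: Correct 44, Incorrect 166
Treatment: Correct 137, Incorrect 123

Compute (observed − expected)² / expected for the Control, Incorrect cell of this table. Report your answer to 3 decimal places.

Row total (Control) = 210; column total (Incorrect) = 289; N = 470.
Expected count E = 210 × 289 / 470 = 129.1277.
Contribution = (O − E)²/E = (166 − 129.1277)² / 129.1277 = 10.529.

10.529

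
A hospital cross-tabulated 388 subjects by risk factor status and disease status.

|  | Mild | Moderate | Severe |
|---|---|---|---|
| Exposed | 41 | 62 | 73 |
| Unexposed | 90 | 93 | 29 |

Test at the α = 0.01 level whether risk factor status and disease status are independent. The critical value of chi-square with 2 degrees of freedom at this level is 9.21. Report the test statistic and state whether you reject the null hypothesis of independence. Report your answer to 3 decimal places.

Row totals: 176, 212. Column totals: 131, 155, 102. Grand total N = 388.
Expected counts (row total × column total / N):
  Exposed, Mild: 176×131/388 = 59.42268
  Exposed, Moderate: 176×155/388 = 70.30928
  Exposed, Severe: 176×102/388 = 46.26804
  Unexposed, Mild: 212×131/388 = 71.57732
  Unexposed, Moderate: 212×155/388 = 84.69072
  Unexposed, Severe: 212×102/388 = 55.73196
Contributions (O − E)²/E:
  (41 − 59.42268)²/59.42268 = 5.7115
  (62 − 70.30928)²/70.30928 = 0.9820
  (73 − 46.26804)²/46.26804 = 15.4447
  (90 − 71.57732)²/71.57732 = 4.7417
  (93 − 84.69072)²/84.69072 = 0.8153
  (29 − 55.73196)²/55.73196 = 12.8220
χ² = 5.7115 + 0.9820 + 15.4447 + 4.7417 + 0.8153 + 12.8220 = 40.517
df = (2−1)(3−1) = 2. Since 40.517 > 9.21, reject the null hypothesis of independence at α = 0.01.

40.517; reject H₀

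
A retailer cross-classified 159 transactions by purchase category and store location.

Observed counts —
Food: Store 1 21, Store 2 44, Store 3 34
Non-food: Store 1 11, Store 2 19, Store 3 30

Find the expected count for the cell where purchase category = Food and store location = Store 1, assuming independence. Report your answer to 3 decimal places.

Row total (Food) = 99; column total (Store 1) = 32; grand total N = 159.
Expected count = (row total × column total) / N = 99 × 32 / 159 = 19.925.

19.925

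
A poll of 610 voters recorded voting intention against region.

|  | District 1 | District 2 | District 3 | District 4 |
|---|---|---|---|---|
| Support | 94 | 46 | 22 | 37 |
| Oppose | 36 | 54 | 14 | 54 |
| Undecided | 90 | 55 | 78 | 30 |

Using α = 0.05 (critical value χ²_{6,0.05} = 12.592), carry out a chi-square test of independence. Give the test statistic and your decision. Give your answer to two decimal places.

80.15; reject H₀

Row totals: 199, 158, 253. Column totals: 220, 155, 114, 121. Grand total N = 610.
Expected counts (row total × column total / N):
  Support, District 1: 199×220/610 = 71.770
  Support, District 2: 199×155/610 = 50.566
  Support, District 3: 199×114/610 = 37.190
  Support, District 4: 199×121/610 = 39.474
  Oppose, District 1: 158×220/610 = 56.984
  Oppose, District 2: 158×155/610 = 40.148
  Oppose, District 3: 158×114/610 = 29.528
  Oppose, District 4: 158×121/610 = 31.341
  Undecided, District 1: 253×220/610 = 91.246
  Undecided, District 2: 253×155/610 = 64.287
  Undecided, District 3: 253×114/610 = 47.282
  Undecided, District 4: 253×121/610 = 50.185
Contributions (O − E)²/E:
  (94 − 71.770)²/71.770 = 6.8855
  (46 − 50.566)²/50.566 = 0.4123
  (22 − 37.190)²/37.190 = 6.2043
  (37 − 39.474)²/39.474 = 0.1551
  (36 − 56.984)²/56.984 = 7.7272
  (54 − 40.148)²/40.148 = 4.7793
  (14 − 29.528)²/29.528 = 8.1658
  (54 − 31.341)²/31.341 = 16.3821
  (90 − 91.246)²/91.246 = 0.0170
  (55 − 64.287)²/64.287 = 1.3416
  (78 − 47.282)²/47.282 = 19.9568
  (30 − 50.185)²/50.185 = 8.1186
χ² = 6.8855 + 0.4123 + 6.2043 + 0.1551 + 7.7272 + 4.7793 + 8.1658 + 16.3821 + 0.0170 + 1.3416 + 19.9568 + 8.1186 = 80.15
df = (3−1)(4−1) = 6. Since 80.15 > 12.592, reject the null hypothesis of independence at α = 0.05.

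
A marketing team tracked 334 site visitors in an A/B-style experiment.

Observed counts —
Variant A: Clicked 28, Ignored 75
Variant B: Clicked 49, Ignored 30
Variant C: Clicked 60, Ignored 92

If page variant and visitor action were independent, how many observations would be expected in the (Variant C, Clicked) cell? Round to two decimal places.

62.35

Row total (Variant C) = 152; column total (Clicked) = 137; grand total N = 334.
Expected count = (row total × column total) / N = 152 × 137 / 334 = 62.35.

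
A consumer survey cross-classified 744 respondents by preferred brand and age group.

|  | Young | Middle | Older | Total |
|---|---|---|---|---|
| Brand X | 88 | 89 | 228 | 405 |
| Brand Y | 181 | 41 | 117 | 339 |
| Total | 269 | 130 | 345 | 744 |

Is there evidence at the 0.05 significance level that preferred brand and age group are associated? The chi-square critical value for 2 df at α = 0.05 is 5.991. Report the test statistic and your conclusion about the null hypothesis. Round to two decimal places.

Grand total N = 744.
Expected counts (row total × column total / N):
  Brand X, Young: 405×269/744 = 146.431
  Brand X, Middle: 405×130/744 = 70.766
  Brand X, Older: 405×345/744 = 187.802
  Brand Y, Young: 339×269/744 = 122.569
  Brand Y, Middle: 339×130/744 = 59.234
  Brand Y, Older: 339×345/744 = 157.198
Contributions (O − E)²/E:
  (88 − 146.431)²/146.431 = 23.3160
  (89 − 70.766)²/70.766 = 4.6983
  (228 − 187.802)²/187.802 = 8.6042
  (181 − 122.569)²/122.569 = 27.8552
  (41 − 59.234)²/59.234 = 5.6130
  (117 − 157.198)²/157.198 = 10.2793
χ² = 23.3160 + 4.6983 + 8.6042 + 27.8552 + 5.6130 + 10.2793 = 80.37
df = (2−1)(3−1) = 2. Since 80.37 > 5.991, reject the null hypothesis of independence at α = 0.05.

80.37; reject H₀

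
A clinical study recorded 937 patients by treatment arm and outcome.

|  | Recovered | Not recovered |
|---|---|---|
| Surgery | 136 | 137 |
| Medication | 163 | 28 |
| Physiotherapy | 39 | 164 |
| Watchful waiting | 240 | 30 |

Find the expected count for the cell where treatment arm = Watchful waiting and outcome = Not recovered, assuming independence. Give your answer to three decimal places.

103.447

Row total (Watchful waiting) = 270; column total (Not recovered) = 359; grand total N = 937.
Expected count = (row total × column total) / N = 270 × 359 / 937 = 103.447.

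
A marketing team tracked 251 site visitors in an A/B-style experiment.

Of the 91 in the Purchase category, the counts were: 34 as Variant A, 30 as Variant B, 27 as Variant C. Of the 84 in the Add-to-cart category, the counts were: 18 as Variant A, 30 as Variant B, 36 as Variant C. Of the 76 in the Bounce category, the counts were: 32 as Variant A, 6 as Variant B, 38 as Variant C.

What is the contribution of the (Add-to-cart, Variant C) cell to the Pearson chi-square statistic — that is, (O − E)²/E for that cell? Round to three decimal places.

Row total (Add-to-cart) = 84; column total (Variant C) = 101; N = 251.
Expected count E = 84 × 101 / 251 = 33.80080.
Contribution = (O − E)²/E = (36 − 33.80080)² / 33.80080 = 0.143.

0.143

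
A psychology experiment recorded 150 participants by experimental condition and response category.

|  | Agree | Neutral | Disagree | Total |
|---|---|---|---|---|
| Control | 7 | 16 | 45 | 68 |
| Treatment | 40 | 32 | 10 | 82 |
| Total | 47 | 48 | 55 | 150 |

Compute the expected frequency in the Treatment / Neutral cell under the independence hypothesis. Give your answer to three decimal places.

Row total (Treatment) = 82; column total (Neutral) = 48; grand total N = 150.
Expected count = (row total × column total) / N = 82 × 48 / 150 = 26.240.

26.240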